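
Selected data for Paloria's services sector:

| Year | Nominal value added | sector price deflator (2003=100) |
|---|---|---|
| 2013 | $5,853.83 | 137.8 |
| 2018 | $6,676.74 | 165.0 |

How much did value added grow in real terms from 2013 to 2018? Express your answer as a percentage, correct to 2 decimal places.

-4.74%

Real value added 2013 = 5853.83 / 1.378 = 4248.06.
Real value added 2018 = 6676.74 / 1.650 = 4046.51.
Real growth = 4046.51 / 4248.06 − 1 = -0.0474.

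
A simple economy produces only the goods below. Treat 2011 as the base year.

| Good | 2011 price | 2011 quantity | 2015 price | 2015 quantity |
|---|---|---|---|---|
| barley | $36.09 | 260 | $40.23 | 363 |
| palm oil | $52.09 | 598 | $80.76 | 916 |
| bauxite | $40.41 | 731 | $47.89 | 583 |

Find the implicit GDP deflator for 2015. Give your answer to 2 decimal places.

138.07

Nominal GDP 2015 = 40.23·363 + 80.76·916 + 47.89·583 = 116499.52.
Real GDP 2015 (at 2011 prices) = 36.09·363 + 52.09·916 + 40.41·583 = 84374.14.
Deflator = Nominal/Real × 100 = 116499.52/84374.14 × 100 = 138.075.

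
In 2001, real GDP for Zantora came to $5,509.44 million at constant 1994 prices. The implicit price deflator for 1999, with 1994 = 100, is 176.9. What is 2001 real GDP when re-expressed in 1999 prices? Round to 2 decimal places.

Real GDP in 1999 prices = Real GDP in 1994 prices × (P_1999/P_1994) = 5509.44 × 1.769 = 9746.20.

$9,746.20 million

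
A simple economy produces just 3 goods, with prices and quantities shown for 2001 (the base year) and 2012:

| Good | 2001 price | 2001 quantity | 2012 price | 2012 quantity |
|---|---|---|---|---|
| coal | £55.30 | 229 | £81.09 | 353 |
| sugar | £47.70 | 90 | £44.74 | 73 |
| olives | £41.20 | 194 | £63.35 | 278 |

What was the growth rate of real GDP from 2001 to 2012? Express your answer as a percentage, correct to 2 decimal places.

38.11%

Real GDP 2001 = Nominal GDP 2001 = 55.30·229 + 47.70·90 + 41.20·194 = 24949.50.
Real GDP 2012 (at 2001 prices) = 55.30·353 + 47.70·73 + 41.20·278 = 34456.60.
Real growth = 34456.60/24949.50 − 1 = 0.3811.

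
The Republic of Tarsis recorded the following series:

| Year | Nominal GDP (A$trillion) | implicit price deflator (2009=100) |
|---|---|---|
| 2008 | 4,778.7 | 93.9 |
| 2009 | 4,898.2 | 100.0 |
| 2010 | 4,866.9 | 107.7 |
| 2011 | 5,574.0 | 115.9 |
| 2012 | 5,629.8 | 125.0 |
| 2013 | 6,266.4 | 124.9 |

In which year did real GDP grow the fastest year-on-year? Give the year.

2009: real = 4898.2/1.000 = 4898.20; growth vs 2008 (5089.14) = -3.75%.
2010: real = 4866.9/1.077 = 4518.94; growth vs 2009 (4898.20) = -7.74%.
2011: real = 5574.0/1.159 = 4809.32; growth vs 2010 (4518.94) = 6.43%.
2012: real = 5629.8/1.250 = 4503.84; growth vs 2011 (4809.32) = -6.35%.
2013: real = 6266.4/1.249 = 5017.13; growth vs 2012 (4503.84) = 11.40%.

2013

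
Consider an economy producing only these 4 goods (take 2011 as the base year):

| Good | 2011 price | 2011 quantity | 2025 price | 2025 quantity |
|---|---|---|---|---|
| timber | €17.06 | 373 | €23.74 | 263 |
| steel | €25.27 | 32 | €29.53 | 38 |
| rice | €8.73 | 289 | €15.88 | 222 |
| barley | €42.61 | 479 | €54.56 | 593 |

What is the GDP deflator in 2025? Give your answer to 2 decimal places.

132.44

Nominal GDP 2025 = 23.74·263 + 29.53·38 + 15.88·222 + 54.56·593 = 43245.20.
Real GDP 2025 (at 2011 prices) = 17.06·263 + 25.27·38 + 8.73·222 + 42.61·593 = 32652.83.
Deflator = Nominal/Real × 100 = 43245.20/32652.83 × 100 = 132.439.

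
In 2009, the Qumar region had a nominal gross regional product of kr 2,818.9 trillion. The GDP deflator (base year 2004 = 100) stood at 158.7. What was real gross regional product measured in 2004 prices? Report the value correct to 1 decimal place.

kr 1,776.2 trillion

Real gross regional product = Nominal / (GDP deflator/100) = 2818.9 / 1.587 = 1776.24.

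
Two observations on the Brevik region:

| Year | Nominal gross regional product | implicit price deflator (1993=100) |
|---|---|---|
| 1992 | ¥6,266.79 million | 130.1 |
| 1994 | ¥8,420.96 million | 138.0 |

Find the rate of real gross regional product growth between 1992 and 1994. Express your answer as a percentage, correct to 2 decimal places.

26.68%

Deflate each year: 1992 → 6266.79/1.301 = 4816.90; 1994 → 8420.96/1.380 = 6102.14.
So real gross regional product changed by 6102.14/4816.90 − 1 = 0.2668, i.e. 26.68%.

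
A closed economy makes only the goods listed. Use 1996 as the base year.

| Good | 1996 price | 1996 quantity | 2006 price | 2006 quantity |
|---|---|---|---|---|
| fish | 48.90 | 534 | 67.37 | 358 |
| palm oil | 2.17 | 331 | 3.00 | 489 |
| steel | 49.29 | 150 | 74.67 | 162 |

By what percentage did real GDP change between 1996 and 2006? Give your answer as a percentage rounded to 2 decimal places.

-22.42%

Real GDP 1996 = Nominal GDP 1996 = 48.90·534 + 2.17·331 + 49.29·150 = 34224.37.
Real GDP 2006 (at 1996 prices) = 48.90·358 + 2.17·489 + 49.29·162 = 26552.31.
Real growth = 26552.31/34224.37 − 1 = -0.2242.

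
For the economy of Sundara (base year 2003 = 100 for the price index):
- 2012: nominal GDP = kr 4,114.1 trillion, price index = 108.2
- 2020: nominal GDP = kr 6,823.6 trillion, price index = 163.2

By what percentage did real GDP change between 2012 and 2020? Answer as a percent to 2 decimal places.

9.96%

Deflate each year: 2012 → 4114.1/1.082 = 3802.31; 2020 → 6823.6/1.632 = 4181.13.
So real GDP changed by 4181.13/3802.31 − 1 = 0.0996, i.e. 9.96%.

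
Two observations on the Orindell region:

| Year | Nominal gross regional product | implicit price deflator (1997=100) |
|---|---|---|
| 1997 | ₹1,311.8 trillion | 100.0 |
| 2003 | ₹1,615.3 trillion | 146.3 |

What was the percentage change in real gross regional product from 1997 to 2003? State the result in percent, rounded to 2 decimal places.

Deflate each year: 1997 → 1311.8/1.000 = 1311.80; 2003 → 1615.3/1.463 = 1104.10.
So real gross regional product changed by 1104.10/1311.80 − 1 = -0.1583, i.e. -15.83%.

-15.83%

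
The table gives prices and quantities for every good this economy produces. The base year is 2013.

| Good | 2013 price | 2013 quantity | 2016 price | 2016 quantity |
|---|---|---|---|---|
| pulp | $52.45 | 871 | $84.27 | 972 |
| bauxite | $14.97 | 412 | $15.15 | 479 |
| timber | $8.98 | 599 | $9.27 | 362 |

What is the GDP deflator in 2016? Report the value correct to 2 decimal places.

150.68

Nominal GDP 2016 = 84.27·972 + 15.15·479 + 9.27·362 = 92523.03.
Real GDP 2016 (at 2013 prices) = 52.45·972 + 14.97·479 + 8.98·362 = 61402.79.
Deflator = Nominal/Real × 100 = 92523.03/61402.79 × 100 = 150.682.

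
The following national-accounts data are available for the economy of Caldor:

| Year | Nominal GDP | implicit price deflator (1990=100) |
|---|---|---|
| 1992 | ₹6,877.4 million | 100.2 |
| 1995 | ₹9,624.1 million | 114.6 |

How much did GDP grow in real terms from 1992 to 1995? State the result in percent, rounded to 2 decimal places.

Deflate each year: 1992 → 6877.4/1.002 = 6863.67; 1995 → 9624.1/1.146 = 8397.99.
So real GDP changed by 8397.99/6863.67 − 1 = 0.2235, i.e. 22.35%.

22.35%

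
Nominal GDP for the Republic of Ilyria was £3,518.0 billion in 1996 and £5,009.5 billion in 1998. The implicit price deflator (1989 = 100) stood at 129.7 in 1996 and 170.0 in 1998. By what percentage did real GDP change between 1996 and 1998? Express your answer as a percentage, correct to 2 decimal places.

Real GDP 1996 = 3518.0 / 1.297 = 2712.41.
Real GDP 1998 = 5009.5 / 1.700 = 2946.76.
Real growth = 2946.76 / 2712.41 − 1 = 0.0864.

8.64%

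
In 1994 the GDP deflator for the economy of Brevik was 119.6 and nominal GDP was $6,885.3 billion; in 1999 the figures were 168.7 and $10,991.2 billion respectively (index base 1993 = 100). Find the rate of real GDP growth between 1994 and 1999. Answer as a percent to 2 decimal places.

Deflate each year: 1994 → 6885.3/1.196 = 5756.94; 1999 → 10991.2/1.687 = 6515.23.
So real GDP changed by 6515.23/5756.94 − 1 = 0.1317, i.e. 13.17%.

13.17%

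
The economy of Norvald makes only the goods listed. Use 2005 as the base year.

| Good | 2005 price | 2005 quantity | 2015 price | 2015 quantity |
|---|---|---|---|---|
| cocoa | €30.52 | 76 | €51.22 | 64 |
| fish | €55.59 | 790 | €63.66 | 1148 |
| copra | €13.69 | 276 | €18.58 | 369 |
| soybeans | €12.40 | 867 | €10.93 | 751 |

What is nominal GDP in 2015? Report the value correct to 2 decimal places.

Nominal GDP 2015 = Σ (p_2015 × q_2015) = 51.22·64 + 63.66·1148 + 18.58·369 + 10.93·751 = 91424.21.

€91424.21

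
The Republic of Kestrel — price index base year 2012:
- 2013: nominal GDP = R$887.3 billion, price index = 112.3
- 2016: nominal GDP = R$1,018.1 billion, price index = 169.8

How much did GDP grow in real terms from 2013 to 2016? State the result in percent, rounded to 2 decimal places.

-24.11%

Deflate each year: 2013 → 887.3/1.123 = 790.12; 2016 → 1018.1/1.698 = 599.59.
So real GDP changed by 599.59/790.12 − 1 = -0.2411, i.e. -24.11%.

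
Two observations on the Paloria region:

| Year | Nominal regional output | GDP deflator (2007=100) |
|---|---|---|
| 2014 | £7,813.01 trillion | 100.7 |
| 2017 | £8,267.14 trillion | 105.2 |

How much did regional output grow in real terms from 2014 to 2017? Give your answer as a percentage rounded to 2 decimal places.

1.29%

Real regional output 2014 = 7813.01 / 1.007 = 7758.70.
Real regional output 2017 = 8267.14 / 1.052 = 7858.50.
Real growth = 7858.50 / 7758.70 − 1 = 0.0129.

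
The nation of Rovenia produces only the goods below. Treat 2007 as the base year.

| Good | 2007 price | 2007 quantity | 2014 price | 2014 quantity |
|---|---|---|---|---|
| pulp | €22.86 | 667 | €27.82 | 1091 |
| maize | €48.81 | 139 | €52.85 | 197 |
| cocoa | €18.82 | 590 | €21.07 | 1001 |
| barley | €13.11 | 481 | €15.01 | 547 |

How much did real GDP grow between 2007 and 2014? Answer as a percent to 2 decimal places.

Real GDP 2007 = Nominal GDP 2007 = 22.86·667 + 48.81·139 + 18.82·590 + 13.11·481 = 39441.92.
Real GDP 2014 (at 2007 prices) = 22.86·1091 + 48.81·197 + 18.82·1001 + 13.11·547 = 60565.82.
Real growth = 60565.82/39441.92 − 1 = 0.5356.

53.56%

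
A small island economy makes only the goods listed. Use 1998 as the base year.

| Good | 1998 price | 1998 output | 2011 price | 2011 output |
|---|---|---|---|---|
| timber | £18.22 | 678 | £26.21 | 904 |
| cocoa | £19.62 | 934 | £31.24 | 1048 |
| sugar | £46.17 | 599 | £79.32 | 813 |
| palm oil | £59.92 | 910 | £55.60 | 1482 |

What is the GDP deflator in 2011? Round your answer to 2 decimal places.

Nominal GDP 2011 = 26.21·904 + 31.24·1048 + 79.32·813 + 55.60·1482 = 203319.72.
Real GDP 2011 (at 1998 prices) = 18.22·904 + 19.62·1048 + 46.17·813 + 59.92·1482 = 163370.29.
Deflator = Nominal/Real × 100 = 203319.72/163370.29 × 100 = 124.453.

124.45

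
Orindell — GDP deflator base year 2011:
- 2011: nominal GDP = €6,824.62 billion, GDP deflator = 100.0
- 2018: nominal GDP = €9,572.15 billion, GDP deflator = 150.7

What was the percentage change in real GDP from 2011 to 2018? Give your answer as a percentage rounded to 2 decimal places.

Real GDP 2011 = 6824.62 / 1.000 = 6824.62.
Real GDP 2018 = 9572.15 / 1.507 = 6351.79.
Real growth = 6351.79 / 6824.62 − 1 = -0.0693.

-6.93%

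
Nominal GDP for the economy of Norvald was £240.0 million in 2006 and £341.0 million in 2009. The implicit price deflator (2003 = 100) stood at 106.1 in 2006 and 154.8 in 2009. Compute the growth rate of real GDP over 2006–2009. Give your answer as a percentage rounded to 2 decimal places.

Real GDP 2006 = 240.0 / 1.061 = 226.20.
Real GDP 2009 = 341.0 / 1.548 = 220.28.
Real growth = 220.28 / 226.20 − 1 = -0.0262.

-2.62%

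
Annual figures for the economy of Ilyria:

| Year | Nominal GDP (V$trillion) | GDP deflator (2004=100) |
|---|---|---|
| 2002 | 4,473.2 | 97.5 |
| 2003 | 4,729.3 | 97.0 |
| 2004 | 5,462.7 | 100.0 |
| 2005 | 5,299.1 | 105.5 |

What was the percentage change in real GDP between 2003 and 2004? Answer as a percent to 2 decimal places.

Real GDP 2003 = 4729.3/0.970 = 4875.57.
Real GDP 2004 = 5462.7/1.000 = 5462.70.
Change = 5462.70/4875.57 − 1 = 0.1204.

12.04%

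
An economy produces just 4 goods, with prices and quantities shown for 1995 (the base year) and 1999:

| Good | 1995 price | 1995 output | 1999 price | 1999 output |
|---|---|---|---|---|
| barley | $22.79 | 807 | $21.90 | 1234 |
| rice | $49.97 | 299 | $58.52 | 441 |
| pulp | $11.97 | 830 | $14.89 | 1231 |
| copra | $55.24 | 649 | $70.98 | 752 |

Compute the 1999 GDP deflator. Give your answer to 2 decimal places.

Nominal GDP 1999 = 21.90·1234 + 58.52·441 + 14.89·1231 + 70.98·752 = 124538.47.
Real GDP 1999 (at 1995 prices) = 22.79·1234 + 49.97·441 + 11.97·1231 + 55.24·752 = 106435.18.
Deflator = Nominal/Real × 100 = 124538.47/106435.18 × 100 = 117.009.

117.01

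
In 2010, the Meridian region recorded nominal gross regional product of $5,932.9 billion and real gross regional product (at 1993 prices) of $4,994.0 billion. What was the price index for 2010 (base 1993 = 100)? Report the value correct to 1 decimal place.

118.8

price index = (Nominal / Real) × 100 = 5932.9 / 4994.0 × 100 = 118.80.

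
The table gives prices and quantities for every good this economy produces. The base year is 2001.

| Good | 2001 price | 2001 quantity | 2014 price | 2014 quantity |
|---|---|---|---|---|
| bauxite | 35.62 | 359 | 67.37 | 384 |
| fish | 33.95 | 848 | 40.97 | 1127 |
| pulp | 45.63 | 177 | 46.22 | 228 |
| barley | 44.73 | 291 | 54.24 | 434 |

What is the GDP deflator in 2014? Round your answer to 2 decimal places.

129.80

Nominal GDP 2014 = 67.37·384 + 40.97·1127 + 46.22·228 + 54.24·434 = 106121.59.
Real GDP 2014 (at 2001 prices) = 35.62·384 + 33.95·1127 + 45.63·228 + 44.73·434 = 81756.19.
Deflator = Nominal/Real × 100 = 106121.59/81756.19 × 100 = 129.803.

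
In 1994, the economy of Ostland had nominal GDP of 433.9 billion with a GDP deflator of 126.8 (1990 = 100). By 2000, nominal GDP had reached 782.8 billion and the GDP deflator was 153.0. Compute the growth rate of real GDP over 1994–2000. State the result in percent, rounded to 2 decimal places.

49.52%

Real GDP 1994 = 433.9 / 1.268 = 342.19.
Real GDP 2000 = 782.8 / 1.530 = 511.63.
Real growth = 511.63 / 342.19 − 1 = 0.4952.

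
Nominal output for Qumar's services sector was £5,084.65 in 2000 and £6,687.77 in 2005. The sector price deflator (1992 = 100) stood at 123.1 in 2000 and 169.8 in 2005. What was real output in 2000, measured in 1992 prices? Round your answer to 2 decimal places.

Real output = Nominal / (sector price deflator/100) = 5084.65 / 1.231 = 4130.50.

£4,130.50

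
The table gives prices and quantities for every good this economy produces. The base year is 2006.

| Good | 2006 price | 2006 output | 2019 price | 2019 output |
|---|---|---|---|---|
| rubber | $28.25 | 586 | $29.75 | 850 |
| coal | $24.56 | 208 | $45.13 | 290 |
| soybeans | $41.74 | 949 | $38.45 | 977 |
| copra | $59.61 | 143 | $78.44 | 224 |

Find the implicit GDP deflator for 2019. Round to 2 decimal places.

109.67

Nominal GDP 2019 = 29.75·850 + 45.13·290 + 38.45·977 + 78.44·224 = 93511.41.
Real GDP 2019 (at 2006 prices) = 28.25·850 + 24.56·290 + 41.74·977 + 59.61·224 = 85267.52.
Deflator = Nominal/Real × 100 = 93511.41/85267.52 × 100 = 109.668.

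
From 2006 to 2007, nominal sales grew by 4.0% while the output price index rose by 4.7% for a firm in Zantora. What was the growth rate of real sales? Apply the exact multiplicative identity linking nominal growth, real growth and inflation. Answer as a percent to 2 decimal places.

(1 + g_nom) = (1 + g_real)(1 + π), so g_real = 1.0400 / 1.0470 − 1 = -0.00669.

-0.67%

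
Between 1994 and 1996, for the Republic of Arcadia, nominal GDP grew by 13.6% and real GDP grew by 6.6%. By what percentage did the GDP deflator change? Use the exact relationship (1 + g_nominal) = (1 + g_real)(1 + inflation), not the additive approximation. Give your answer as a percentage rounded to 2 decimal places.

6.57%

(1 + g_nom) = (1 + g_real)(1 + π), so π = 1.1360 / 1.0660 − 1 = 0.06567.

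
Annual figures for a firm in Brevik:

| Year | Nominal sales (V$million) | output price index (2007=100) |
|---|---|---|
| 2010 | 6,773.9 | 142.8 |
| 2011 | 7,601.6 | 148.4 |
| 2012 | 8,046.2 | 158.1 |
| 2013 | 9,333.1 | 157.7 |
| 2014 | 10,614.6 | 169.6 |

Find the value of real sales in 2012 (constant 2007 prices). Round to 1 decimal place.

Real sales 2012 = 8046.2 / 1.581 = 5089.31.

V$5,089.3 million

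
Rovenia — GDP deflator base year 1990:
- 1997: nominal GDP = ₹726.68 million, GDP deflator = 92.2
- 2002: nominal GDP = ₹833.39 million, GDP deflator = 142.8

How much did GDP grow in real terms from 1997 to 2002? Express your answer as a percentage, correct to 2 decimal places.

Real GDP 1997 = 726.68 / 0.922 = 788.16.
Real GDP 2002 = 833.39 / 1.428 = 583.61.
Real growth = 583.61 / 788.16 − 1 = -0.2595.

-25.95%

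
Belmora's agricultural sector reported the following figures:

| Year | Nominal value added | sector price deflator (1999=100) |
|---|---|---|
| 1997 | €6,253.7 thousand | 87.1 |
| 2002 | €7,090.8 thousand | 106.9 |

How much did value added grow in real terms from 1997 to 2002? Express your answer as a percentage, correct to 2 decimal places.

Deflate each year: 1997 → 6253.7/0.871 = 7179.91; 2002 → 7090.8/1.069 = 6633.12.
So real value added changed by 6633.12/7179.91 − 1 = -0.0762, i.e. -7.62%.

-7.62%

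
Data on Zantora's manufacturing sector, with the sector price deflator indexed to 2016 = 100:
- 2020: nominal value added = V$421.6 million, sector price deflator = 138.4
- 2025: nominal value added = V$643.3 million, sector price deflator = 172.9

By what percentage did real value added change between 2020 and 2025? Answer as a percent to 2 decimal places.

Deflate each year: 2020 → 421.6/1.384 = 304.62; 2025 → 643.3/1.729 = 372.06.
So real value added changed by 372.06/304.62 − 1 = 0.2214, i.e. 22.14%.

22.14%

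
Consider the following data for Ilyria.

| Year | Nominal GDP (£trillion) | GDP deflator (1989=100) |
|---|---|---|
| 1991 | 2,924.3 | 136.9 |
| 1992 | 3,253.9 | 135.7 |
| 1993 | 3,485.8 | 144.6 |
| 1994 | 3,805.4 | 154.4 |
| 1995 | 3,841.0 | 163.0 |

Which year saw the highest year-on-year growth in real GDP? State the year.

1992

1992: real = 3253.9/1.357 = 2397.86; growth vs 1991 (2136.08) = 12.26%.
1993: real = 3485.8/1.446 = 2410.65; growth vs 1992 (2397.86) = 0.53%.
1994: real = 3805.4/1.544 = 2464.64; growth vs 1993 (2410.65) = 2.24%.
1995: real = 3841.0/1.630 = 2356.44; growth vs 1994 (2464.64) = -4.39%.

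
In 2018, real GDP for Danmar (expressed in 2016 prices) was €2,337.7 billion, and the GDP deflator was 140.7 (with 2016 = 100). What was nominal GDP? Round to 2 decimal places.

€3,289.14 billion

Nominal GDP = Real × (GDP deflator/100) = 2337.7 × 1.407 = 3289.14.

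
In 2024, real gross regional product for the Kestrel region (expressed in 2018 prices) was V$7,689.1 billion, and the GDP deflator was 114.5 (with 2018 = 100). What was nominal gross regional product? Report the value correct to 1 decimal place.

V$8,804.0 billion

Nominal gross regional product = Real × (GDP deflator/100) = 7689.1 × 1.145 = 8804.02.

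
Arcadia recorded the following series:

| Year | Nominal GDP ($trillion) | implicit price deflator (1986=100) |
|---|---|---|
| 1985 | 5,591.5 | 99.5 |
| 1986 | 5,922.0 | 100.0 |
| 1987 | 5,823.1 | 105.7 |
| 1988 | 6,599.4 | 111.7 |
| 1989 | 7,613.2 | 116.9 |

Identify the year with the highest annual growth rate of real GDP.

1986: real = 5922.0/1.000 = 5922.00; growth vs 1985 (5619.60) = 5.38%.
1987: real = 5823.1/1.057 = 5509.08; growth vs 1986 (5922.00) = -6.97%.
1988: real = 6599.4/1.117 = 5908.15; growth vs 1987 (5509.08) = 7.24%.
1989: real = 7613.2/1.169 = 6512.57; growth vs 1988 (5908.15) = 10.23%.

1989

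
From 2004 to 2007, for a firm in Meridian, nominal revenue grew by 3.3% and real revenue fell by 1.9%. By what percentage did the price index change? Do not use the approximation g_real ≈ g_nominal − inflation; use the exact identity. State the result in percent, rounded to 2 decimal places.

(1 + g_nom) = (1 + g_real)(1 + π), so π = 1.0330 / 0.9810 − 1 = 0.05301.

5.30%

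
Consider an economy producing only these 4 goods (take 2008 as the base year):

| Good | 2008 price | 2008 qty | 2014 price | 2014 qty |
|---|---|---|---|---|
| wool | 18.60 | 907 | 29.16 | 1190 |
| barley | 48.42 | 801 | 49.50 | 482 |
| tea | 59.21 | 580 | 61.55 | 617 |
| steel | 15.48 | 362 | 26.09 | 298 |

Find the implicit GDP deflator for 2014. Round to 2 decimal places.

Nominal GDP 2014 = 29.16·1190 + 49.50·482 + 61.55·617 + 26.09·298 = 104310.57.
Real GDP 2014 (at 2008 prices) = 18.60·1190 + 48.42·482 + 59.21·617 + 15.48·298 = 86618.05.
Deflator = Nominal/Real × 100 = 104310.57/86618.05 × 100 = 120.426.

120.43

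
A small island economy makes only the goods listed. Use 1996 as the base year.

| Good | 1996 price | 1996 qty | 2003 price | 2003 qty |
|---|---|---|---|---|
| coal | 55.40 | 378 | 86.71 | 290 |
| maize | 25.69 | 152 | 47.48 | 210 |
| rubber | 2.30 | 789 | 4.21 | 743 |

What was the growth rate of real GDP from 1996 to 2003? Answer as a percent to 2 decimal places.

Real GDP 1996 = Nominal GDP 1996 = 55.40·378 + 25.69·152 + 2.30·789 = 26660.78.
Real GDP 2003 (at 1996 prices) = 55.40·290 + 25.69·210 + 2.30·743 = 23169.80.
Real growth = 23169.80/26660.78 − 1 = -0.1309.

-13.09%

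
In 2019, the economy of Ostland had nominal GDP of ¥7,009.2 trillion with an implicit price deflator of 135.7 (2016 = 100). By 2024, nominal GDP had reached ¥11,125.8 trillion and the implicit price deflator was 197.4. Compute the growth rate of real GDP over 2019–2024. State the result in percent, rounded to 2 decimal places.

Deflate each year: 2019 → 7009.2/1.357 = 5165.22; 2024 → 11125.8/1.974 = 5636.17.
So real GDP changed by 5636.17/5165.22 − 1 = 0.0912, i.e. 9.12%.

9.12%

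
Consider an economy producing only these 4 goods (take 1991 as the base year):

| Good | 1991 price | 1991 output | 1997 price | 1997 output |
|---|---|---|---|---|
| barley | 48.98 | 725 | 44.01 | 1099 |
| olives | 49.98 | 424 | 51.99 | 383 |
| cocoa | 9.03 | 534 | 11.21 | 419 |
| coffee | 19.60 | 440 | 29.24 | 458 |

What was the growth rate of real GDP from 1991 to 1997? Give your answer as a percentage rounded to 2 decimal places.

22.22%

Real GDP 1991 = Nominal GDP 1991 = 48.98·725 + 49.98·424 + 9.03·534 + 19.60·440 = 70148.04.
Real GDP 1997 (at 1991 prices) = 48.98·1099 + 49.98·383 + 9.03·419 + 19.60·458 = 85731.73.
Real growth = 85731.73/70148.04 − 1 = 0.2222.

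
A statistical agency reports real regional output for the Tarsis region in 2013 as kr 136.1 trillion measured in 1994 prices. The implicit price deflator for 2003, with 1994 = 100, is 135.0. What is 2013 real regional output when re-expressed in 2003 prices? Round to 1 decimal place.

kr 183.7 trillion

Real regional output in 2003 prices = Real regional output in 1994 prices × (P_2003/P_1994) = 136.1 × 1.350 = 183.74.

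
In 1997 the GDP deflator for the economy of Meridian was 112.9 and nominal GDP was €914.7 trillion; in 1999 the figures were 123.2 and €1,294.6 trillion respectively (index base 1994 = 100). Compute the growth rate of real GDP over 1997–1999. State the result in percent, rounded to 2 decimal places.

29.70%

Real GDP 1997 = 914.7 / 1.129 = 810.19.
Real GDP 1999 = 1294.6 / 1.232 = 1050.81.
Real growth = 1050.81 / 810.19 − 1 = 0.2970.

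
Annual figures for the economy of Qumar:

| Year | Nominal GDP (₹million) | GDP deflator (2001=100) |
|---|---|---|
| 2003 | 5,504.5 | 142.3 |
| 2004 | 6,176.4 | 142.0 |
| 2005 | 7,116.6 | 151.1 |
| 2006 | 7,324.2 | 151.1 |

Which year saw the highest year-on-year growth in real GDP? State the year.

2004

2004: real = 6176.4/1.420 = 4349.58; growth vs 2003 (3868.24) = 12.44%.
2005: real = 7116.6/1.511 = 4709.86; growth vs 2004 (4349.58) = 8.28%.
2006: real = 7324.2/1.511 = 4847.25; growth vs 2005 (4709.86) = 2.92%.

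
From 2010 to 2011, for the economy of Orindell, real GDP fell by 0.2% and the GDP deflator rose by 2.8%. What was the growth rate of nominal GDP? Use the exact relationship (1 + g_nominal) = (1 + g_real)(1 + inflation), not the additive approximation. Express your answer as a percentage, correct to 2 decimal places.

2.59%

(1 + g_nom) = (1 + g_real)(1 + π) = 0.9980 × 1.0280 = 1.02594.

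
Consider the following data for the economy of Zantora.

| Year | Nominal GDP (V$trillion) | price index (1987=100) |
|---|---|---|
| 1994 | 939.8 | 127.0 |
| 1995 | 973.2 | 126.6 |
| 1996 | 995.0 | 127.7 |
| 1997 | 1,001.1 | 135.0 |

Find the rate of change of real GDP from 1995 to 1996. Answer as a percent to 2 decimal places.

1.36%

Real GDP 1995 = 973.2/1.266 = 768.72.
Real GDP 1996 = 995.0/1.277 = 779.17.
Change = 779.17/768.72 − 1 = 0.0136.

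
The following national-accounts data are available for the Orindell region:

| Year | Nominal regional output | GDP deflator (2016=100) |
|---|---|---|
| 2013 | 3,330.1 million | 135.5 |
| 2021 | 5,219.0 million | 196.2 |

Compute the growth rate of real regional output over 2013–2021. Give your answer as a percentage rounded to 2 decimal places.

Deflate each year: 2013 → 3330.1/1.355 = 2457.64; 2021 → 5219.0/1.962 = 2660.04.
So real regional output changed by 2660.04/2457.64 − 1 = 0.0824, i.e. 8.24%.

8.24%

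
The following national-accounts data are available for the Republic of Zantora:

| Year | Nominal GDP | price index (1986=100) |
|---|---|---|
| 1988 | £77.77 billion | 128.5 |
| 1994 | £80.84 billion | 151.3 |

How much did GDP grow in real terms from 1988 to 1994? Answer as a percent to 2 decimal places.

Deflate each year: 1988 → 77.77/1.285 = 60.52; 1994 → 80.84/1.513 = 53.43.
So real GDP changed by 53.43/60.52 − 1 = -0.1172, i.e. -11.72%.

-11.72%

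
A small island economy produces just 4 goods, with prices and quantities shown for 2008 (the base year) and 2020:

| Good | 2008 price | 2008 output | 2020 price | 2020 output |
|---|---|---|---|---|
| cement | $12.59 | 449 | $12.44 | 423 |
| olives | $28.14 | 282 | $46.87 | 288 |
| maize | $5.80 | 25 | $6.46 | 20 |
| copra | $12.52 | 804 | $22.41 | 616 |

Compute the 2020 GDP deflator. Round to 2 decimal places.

Nominal GDP 2020 = 12.44·423 + 46.87·288 + 6.46·20 + 22.41·616 = 32694.44.
Real GDP 2020 (at 2008 prices) = 12.59·423 + 28.14·288 + 5.80·20 + 12.52·616 = 21258.21.
Deflator = Nominal/Real × 100 = 32694.44/21258.21 × 100 = 153.797.

153.80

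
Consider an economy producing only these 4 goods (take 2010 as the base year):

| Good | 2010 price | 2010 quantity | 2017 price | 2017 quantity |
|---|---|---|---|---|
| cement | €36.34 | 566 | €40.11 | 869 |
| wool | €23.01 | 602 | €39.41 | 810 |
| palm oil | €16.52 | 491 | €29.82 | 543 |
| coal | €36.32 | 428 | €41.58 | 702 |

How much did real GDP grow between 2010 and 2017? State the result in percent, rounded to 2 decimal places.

Real GDP 2010 = Nominal GDP 2010 = 36.34·566 + 23.01·602 + 16.52·491 + 36.32·428 = 58076.74.
Real GDP 2017 (at 2010 prices) = 36.34·869 + 23.01·810 + 16.52·543 + 36.32·702 = 84684.56.
Real growth = 84684.56/58076.74 − 1 = 0.4581.

45.81%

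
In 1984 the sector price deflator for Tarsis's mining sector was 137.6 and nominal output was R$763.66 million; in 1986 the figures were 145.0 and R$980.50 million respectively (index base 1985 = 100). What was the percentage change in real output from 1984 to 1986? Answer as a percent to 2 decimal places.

Real output 1984 = 763.66 / 1.376 = 554.99.
Real output 1986 = 980.50 / 1.450 = 676.21.
Real growth = 676.21 / 554.99 − 1 = 0.2184.

21.84%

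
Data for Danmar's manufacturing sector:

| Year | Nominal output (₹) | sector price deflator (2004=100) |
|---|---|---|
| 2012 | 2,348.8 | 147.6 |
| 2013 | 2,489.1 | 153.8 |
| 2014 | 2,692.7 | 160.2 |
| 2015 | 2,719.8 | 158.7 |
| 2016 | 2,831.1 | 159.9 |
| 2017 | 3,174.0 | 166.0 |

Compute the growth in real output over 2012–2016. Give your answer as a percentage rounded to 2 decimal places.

11.26%

Real output 2012 = 2348.8/1.476 = 1591.33.
Real output 2016 = 2831.1/1.599 = 1770.54.
Change = 1770.54/1591.33 − 1 = 0.1126.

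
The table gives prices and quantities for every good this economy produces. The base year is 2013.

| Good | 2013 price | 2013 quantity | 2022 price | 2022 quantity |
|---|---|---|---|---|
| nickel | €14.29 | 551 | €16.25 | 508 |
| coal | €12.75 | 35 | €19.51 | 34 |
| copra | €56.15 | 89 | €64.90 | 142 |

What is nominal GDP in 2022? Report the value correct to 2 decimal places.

€18134.14

Nominal GDP 2022 = Σ (p_2022 × q_2022) = 16.25·508 + 19.51·34 + 64.90·142 = 18134.14.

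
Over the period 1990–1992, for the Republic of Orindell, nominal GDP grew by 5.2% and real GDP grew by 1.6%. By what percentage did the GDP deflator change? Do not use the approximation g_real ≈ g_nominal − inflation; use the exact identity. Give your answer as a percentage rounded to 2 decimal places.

(1 + g_nom) = (1 + g_real)(1 + π), so π = 1.0520 / 1.0160 − 1 = 0.03543.

3.54%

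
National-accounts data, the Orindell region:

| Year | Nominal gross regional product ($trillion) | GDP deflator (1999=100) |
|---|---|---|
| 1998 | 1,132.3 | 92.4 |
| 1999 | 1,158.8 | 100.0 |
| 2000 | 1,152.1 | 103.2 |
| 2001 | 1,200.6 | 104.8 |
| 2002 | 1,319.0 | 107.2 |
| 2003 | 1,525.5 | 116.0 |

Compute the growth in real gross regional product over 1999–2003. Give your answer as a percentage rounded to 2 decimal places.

Real gross regional product 1999 = 1158.8/1.000 = 1158.80.
Real gross regional product 2003 = 1525.5/1.160 = 1315.09.
Change = 1315.09/1158.80 − 1 = 0.1349.

13.49%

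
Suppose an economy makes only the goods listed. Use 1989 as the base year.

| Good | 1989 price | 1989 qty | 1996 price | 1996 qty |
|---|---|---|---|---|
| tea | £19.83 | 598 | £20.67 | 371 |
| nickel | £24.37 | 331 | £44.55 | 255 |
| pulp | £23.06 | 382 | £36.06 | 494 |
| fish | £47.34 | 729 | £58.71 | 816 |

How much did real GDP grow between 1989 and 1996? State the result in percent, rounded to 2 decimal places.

Real GDP 1989 = Nominal GDP 1989 = 19.83·598 + 24.37·331 + 23.06·382 + 47.34·729 = 63244.59.
Real GDP 1996 (at 1989 prices) = 19.83·371 + 24.37·255 + 23.06·494 + 47.34·816 = 63592.36.
Real growth = 63592.36/63244.59 − 1 = 0.0055.

0.55%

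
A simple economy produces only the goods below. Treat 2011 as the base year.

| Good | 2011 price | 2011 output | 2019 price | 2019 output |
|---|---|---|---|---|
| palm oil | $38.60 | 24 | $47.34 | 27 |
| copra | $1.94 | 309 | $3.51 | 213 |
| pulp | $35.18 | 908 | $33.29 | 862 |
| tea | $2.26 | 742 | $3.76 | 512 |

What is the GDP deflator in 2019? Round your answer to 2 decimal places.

Nominal GDP 2019 = 47.34·27 + 3.51·213 + 33.29·862 + 3.76·512 = 32646.91.
Real GDP 2019 (at 2011 prices) = 38.60·27 + 1.94·213 + 35.18·862 + 2.26·512 = 32937.70.
Deflator = Nominal/Real × 100 = 32646.91/32937.70 × 100 = 99.117.

99.12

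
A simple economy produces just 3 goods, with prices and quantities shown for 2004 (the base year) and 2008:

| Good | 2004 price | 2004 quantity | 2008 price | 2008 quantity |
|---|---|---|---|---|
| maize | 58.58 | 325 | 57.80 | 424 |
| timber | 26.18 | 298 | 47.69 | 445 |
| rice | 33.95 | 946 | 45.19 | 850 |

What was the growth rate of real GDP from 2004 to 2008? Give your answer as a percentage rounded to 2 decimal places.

Real GDP 2004 = Nominal GDP 2004 = 58.58·325 + 26.18·298 + 33.95·946 = 58956.84.
Real GDP 2008 (at 2004 prices) = 58.58·424 + 26.18·445 + 33.95·850 = 65345.52.
Real growth = 65345.52/58956.84 − 1 = 0.1084.

10.84%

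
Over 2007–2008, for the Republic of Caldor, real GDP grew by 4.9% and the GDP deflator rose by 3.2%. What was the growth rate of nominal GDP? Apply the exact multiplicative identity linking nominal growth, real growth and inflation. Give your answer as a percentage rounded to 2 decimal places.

(1 + g_nom) = (1 + g_real)(1 + π) = 1.0490 × 1.0320 = 1.08257.

8.26%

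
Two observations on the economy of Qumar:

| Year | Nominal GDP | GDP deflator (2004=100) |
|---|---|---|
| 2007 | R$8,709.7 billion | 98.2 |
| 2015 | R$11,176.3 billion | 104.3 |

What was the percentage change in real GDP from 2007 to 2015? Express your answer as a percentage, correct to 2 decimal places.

Deflate each year: 2007 → 8709.7/0.982 = 8869.35; 2015 → 11176.3/1.043 = 10715.53.
So real GDP changed by 10715.53/8869.35 − 1 = 0.2082, i.e. 20.82%.

20.82%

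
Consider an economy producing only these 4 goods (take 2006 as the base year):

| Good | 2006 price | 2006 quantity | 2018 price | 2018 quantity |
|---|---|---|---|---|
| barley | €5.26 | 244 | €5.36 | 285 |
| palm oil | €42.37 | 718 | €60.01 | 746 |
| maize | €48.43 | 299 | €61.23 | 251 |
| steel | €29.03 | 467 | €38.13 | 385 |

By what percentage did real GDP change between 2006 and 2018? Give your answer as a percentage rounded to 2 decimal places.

Real GDP 2006 = Nominal GDP 2006 = 5.26·244 + 42.37·718 + 48.43·299 + 29.03·467 = 59742.68.
Real GDP 2018 (at 2006 prices) = 5.26·285 + 42.37·746 + 48.43·251 + 29.03·385 = 56439.60.
Real growth = 56439.60/59742.68 − 1 = -0.0553.

-5.53%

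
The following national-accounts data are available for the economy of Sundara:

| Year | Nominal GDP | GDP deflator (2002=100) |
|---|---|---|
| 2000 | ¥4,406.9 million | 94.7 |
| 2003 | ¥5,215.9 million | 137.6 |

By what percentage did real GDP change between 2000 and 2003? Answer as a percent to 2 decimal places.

-18.54%

Real GDP 2000 = 4406.9 / 0.947 = 4653.54.
Real GDP 2003 = 5215.9 / 1.376 = 3790.63.
Real growth = 3790.63 / 4653.54 − 1 = -0.1854.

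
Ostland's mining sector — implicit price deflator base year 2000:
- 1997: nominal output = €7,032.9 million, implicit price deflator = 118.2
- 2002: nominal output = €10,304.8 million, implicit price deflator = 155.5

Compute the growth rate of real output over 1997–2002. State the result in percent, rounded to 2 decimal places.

11.38%

Deflate each year: 1997 → 7032.9/1.182 = 5950.00; 2002 → 10304.8/1.555 = 6626.88.
So real output changed by 6626.88/5950.00 − 1 = 0.1138, i.e. 11.38%.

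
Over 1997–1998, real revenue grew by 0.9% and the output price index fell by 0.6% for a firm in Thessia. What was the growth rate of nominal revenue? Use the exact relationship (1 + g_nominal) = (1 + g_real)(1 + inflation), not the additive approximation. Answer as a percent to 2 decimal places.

(1 + g_nom) = (1 + g_real)(1 + π) = 1.0090 × 0.9940 = 1.00295.

0.29%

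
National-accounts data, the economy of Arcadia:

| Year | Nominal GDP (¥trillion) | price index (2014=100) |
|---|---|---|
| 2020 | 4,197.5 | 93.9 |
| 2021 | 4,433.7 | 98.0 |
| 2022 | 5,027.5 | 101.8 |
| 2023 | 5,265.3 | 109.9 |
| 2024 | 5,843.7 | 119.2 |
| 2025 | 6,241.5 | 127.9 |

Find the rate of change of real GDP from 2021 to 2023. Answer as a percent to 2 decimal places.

5.90%

Real GDP 2021 = 4433.7/0.980 = 4524.18.
Real GDP 2023 = 5265.3/1.099 = 4790.99.
Change = 4790.99/4524.18 − 1 = 0.0590.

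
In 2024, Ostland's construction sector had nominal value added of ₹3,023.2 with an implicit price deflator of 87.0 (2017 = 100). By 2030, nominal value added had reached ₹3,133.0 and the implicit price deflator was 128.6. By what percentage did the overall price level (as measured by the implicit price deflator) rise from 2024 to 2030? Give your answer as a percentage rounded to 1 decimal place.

47.8%

Price-level change = 128.6 / 87.0 − 1 = 0.4782.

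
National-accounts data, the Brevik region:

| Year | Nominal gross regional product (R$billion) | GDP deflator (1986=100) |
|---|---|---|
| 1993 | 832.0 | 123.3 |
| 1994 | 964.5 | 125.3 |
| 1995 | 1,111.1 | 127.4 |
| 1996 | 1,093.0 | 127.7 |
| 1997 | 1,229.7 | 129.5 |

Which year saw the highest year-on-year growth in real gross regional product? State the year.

1994: real = 964.5/1.253 = 769.75; growth vs 1993 (674.78) = 14.07%.
1995: real = 1111.1/1.274 = 872.14; growth vs 1994 (769.75) = 13.30%.
1996: real = 1093.0/1.277 = 855.91; growth vs 1995 (872.14) = -1.86%.
1997: real = 1229.7/1.295 = 949.58; growth vs 1996 (855.91) = 10.94%.

1994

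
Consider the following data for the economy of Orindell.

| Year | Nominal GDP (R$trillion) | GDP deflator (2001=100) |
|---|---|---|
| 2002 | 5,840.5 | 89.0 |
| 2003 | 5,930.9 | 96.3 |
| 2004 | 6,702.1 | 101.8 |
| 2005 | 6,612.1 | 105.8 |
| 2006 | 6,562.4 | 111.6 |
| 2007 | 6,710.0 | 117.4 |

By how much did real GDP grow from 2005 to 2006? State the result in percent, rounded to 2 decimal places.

Real GDP 2005 = 6612.1/1.058 = 6249.62.
Real GDP 2006 = 6562.4/1.116 = 5880.29.
Change = 5880.29/6249.62 − 1 = -0.0591.

-5.91%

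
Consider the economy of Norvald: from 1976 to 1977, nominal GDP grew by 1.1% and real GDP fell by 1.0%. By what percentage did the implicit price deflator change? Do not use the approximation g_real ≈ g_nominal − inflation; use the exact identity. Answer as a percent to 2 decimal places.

2.12%

(1 + g_nom) = (1 + g_real)(1 + π), so π = 1.0110 / 0.9900 − 1 = 0.02121.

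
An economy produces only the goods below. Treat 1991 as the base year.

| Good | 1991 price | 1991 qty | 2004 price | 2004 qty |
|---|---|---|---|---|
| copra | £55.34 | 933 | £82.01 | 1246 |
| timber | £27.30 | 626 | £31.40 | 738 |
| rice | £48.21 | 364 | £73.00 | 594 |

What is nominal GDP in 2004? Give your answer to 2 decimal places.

Nominal GDP 2004 = Σ (p_2004 × q_2004) = 82.01·1246 + 31.40·738 + 73.00·594 = 168719.66.

£168719.66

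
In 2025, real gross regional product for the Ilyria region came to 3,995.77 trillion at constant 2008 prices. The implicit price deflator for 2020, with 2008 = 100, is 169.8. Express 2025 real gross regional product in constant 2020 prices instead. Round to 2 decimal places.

Real gross regional product in 2020 prices = Real gross regional product in 2008 prices × (P_2020/P_2008) = 3995.77 × 1.698 = 6784.82.

6,784.82 trillion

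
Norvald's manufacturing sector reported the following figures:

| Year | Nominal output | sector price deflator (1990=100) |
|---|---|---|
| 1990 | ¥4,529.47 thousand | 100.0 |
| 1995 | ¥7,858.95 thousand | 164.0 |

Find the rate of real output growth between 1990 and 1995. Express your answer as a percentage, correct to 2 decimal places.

Deflate each year: 1990 → 4529.47/1.000 = 4529.47; 1995 → 7858.95/1.640 = 4792.04.
So real output changed by 4792.04/4529.47 − 1 = 0.0580, i.e. 5.80%.

5.80%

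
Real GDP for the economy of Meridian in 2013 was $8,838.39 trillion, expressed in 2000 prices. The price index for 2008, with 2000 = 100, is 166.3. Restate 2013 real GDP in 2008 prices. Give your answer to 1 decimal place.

Real GDP in 2008 prices = Real GDP in 2000 prices × (P_2008/P_2000) = 8838.39 × 1.663 = 14698.24.

$14,698.2 trillion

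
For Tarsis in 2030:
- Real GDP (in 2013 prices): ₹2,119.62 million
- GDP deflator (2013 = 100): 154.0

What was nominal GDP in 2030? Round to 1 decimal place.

₹3,264.2 million

Nominal GDP = Real × (GDP deflator/100) = 2119.62 × 1.540 = 3264.21.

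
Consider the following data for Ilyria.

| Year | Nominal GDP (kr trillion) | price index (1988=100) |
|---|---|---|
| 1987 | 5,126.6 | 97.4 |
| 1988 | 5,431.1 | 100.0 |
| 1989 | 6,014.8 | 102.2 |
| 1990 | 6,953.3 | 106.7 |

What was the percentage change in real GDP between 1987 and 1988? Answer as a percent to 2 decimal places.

3.19%

Real GDP 1987 = 5126.6/0.974 = 5263.45.
Real GDP 1988 = 5431.1/1.000 = 5431.10.
Change = 5431.10/5263.45 − 1 = 0.0319.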